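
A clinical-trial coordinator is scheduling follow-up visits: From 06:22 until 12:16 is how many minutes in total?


Start time: 06:22 = 382 minutes from midnight
End time: 12:16 = 736 minutes from midnight
Difference: 736 - 382 = 354 minutes
That is 5 hours and 54 minutes

354


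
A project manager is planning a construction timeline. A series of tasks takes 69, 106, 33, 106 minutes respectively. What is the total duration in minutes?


Durations: 69, 106, 33, 106
Running sum: 69
+ 106 = 175
+ 33 = 208
+ 106 = 314
Total duration: 314 minutes
That is 5 hours and 14 minutes

314


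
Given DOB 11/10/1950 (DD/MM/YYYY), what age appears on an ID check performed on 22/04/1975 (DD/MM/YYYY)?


Birth: 1950-10-11
Reference: 1975-04-22
Year difference: 1975 - 1950 = 25
Has birthday (10-11) occurred by 04-22? No
Birthday not yet reached this year -> subtract 1
Age in full years: 24

24


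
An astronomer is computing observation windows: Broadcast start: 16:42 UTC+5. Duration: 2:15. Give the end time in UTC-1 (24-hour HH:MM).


Start: 16:42 in UTC+5
Step 1 - add duration:
  minutes: 42 + 15 = 57
  hours: 16 + 2 + 0 = 18
  end in UTC+5: 18:57
Step 2 - convert UTC+5 -> UTC-1:
  offset difference: -1 - (5) = -6 hours
  18 + (-6) = 12 -> mod 24 = 12
Result: 12:57 in UTC-1

12:57


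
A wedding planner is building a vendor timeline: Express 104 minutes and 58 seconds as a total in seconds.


Minutes: 104
Seconds: 58
Convert minutes to seconds: 104 x 60 = 6240
Add remaining seconds: 6240 + 58 = 6298

6298


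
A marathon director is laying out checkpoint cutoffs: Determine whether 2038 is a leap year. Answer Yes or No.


Year: 2038
Divisible by 4? 2038 / 4 = 509.5 -> No
Not divisible by 4, so NOT a leap year

No


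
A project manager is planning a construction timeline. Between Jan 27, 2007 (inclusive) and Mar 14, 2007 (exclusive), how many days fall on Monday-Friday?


Start: 2007-01-27 (Saturday)
End (exclusive): 2007-03-14 (Wednesday)
Total calendar days: 46
Full weeks: 46 // 7 = 6 -> 30 weekdays
Remaining 4 days starting on Saturday:
  Sat(-), Sun(-), Mon(w), Tue(w) -> 2 weekdays
Total business days: 30 + 2 = 32

32


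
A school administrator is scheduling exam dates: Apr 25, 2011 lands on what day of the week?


Date: 2011-04-25
January 1, 2011 is a Saturday
Day of year: 115
Offset from Jan 1: 114 days
114 mod 7 = 2
Result: Monday

Monday


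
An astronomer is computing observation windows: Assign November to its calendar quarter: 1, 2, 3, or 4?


Month: November (month 11)
Q1: January-March (months 1-3)
Q2: April-June (months 4-6)
Q3: July-September (months 7-9)
Q4: October-December (months 10-12)
Month 11 falls in Q4

4


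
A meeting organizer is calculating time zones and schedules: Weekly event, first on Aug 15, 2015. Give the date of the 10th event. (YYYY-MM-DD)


First occurrence: 2015-08-15 (occurrence 1)
Each occurrence is 7 days after the previous.
Occurrence 10 is 9 weeks after the first.
9 weeks = 63 days
2015-08-15 + 63 days = 2015-10-17

2015-10-17


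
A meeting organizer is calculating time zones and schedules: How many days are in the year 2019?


Year: 2019
Check leap year rules:
Divisible by 4? No
2019 is not a leap year
Days: 365

365


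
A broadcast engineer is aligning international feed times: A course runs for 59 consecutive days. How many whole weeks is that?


Total days: 59
Days per week: 7
Division: 59 / 7 = 8 remainder 3
Complete weeks: 8
Remaining days: 3

8


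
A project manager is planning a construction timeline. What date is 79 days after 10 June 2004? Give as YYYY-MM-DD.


Start: 2004-06-10
Adding 79 days
Days remaining in June: 20
After June: 59 days still to add
July 2004: 31 days, 28 remaining
August 2004 has 31 days, need 28
Result: 2004-08-28

2004-08-28


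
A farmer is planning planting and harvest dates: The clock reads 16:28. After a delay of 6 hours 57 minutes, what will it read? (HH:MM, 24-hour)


Start time: 16:28
Adding: 6 hours 57 minutes
Minutes: 28 + 57 = 85
Minute overflow: 85 >= 60, so carry 1 hour, minutes = 25
Hours: 16 + 6 + 1 = 23
Result: 23:25

23:25


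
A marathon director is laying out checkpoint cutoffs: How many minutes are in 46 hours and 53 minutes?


Hours: 46
Extra minutes: 53
Minutes per hour: 60
Hours to minutes: 46 x 60 = 2760
Total: 2760 + 53 = 2813

2813


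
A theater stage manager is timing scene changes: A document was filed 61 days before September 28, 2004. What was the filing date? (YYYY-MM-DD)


Start: 2004-09-28
Subtracting 61 days
Days already passed in September: 28
After going back through September: 33 more days to subtract
August 2004: 31 days, 2 remaining
July 2004 has 31 days, need 2
Result: 2004-07-29

2004-07-29


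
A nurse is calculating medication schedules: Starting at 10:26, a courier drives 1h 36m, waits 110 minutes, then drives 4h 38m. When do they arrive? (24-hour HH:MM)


Depart: 10:26
Leg 1: +96 min -> 12:02
Layover: +110 min -> 13:52
Leg 2: +278 min -> 18:30
Total travel: 484 minutes = 8h 4m
Arrival: 18:30

18:30


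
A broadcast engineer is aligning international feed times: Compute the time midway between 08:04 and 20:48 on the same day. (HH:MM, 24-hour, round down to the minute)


Start time: 08:04 = 484 minutes from midnight
End time: 20:48 = 1248 minutes from midnight
Sum: 484 + 1248 = 1732
Midpoint: 1732 / 2 = 866 minutes
Convert: 866 / 60 = 14 hours, 26 minutes
Result: 14:26

14:26


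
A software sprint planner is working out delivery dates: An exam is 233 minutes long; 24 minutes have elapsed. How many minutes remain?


Total budget: 233 minutes
Time used: 24 minutes
Remaining: 233 - 24 = 209 minutes
Percent used: 10.3%
Percent remaining: 89.7%

209


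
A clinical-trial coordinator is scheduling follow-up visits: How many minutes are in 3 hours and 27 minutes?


Hours: 3
Minutes: 27
Convert hours to minutes: 3 x 60 = 180
Add remaining minutes: 180 + 27 = 207

207


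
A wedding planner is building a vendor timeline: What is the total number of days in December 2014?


Month: December
Year: 2014
December is a 31-day month
Total: 31 days

31


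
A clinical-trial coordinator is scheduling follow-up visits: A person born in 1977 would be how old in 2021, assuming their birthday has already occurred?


Birth year: 1977
Current year: 2021
Age = current year - birth year
Age = 2021 - 1977 = 44

44


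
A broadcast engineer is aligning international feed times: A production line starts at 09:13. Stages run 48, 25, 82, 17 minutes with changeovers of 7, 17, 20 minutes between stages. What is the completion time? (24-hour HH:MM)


Start: 09:13 = 553 min from midnight
  after task 1 (48 min): 10:01
  after break (7 min): 10:08
  after task 2 (25 min): 10:33
  after break (17 min): 10:50
  after task 3 (82 min): 12:12
  after break (20 min): 12:32
  after task 4 (17 min): 12:49
Total elapsed: 216 minutes
End time: 12:49

12:49


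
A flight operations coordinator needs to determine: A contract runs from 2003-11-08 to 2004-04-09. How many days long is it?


Start date: 2003-11-08
End date: 2004-04-09
Nov 2003: +23 days
Dec 2003: +31 days
Jan 2004: +31 days
... (3 more months)
Total: 153 days

153


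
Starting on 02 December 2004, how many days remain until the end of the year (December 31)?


Start: December 02, 2004
End: December 31, 2004
Days left in December: 29
Total: 29 days

29


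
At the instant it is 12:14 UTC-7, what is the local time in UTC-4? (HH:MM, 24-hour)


Local time: 12:14 at UTC-7 (offset -7h)
Target zone: UTC-4 (offset -4h)
Difference: -4 - (-7) = 3 hours
Calculation: 12 + (3) = 15
Result: 15:14

15:14


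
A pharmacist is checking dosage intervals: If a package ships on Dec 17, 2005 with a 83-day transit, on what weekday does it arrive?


Start: 2005-12-17 (Saturday)
Step 1 - find target date: add 83 days
  2005-12-17 + 83 days = 2006-03-10
Step 2 - day of week:
  83 mod 7 = 6
  Saturday + 6 days -> Friday
Result: Friday (2006-03-10)

Friday


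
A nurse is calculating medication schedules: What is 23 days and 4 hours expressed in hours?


Days: 23
Extra hours: 4
Hours per day: 24
Days to hours: 23 x 24 = 552
Total: 552 + 4 = 556

556


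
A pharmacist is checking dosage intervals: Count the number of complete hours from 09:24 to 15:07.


Start: 09:24
End: 15:07
Hour difference: 15 - 9 = 6 hours
Minute difference: 7 - 24 = -17 minutes
Total minutes: 343
Complete hours: 343 / 60 = 5 (remainder 43)

5


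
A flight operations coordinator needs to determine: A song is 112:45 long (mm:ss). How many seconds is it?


Minutes: 112
Extra seconds: 45
Seconds per minute: 60
Minutes to seconds: 112 x 60 = 6720
Total: 6720 + 45 = 6765

6765


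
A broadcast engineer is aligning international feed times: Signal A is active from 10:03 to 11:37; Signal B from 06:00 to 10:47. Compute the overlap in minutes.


Interval A: [603, 697] minutes from midnight
Interval B: [360, 647] minutes from midnight
Overlap start = max(603, 360) = 603
Overlap end = min(697, 647) = 647
Overlap = 647 - 603 = 44 minutes

44


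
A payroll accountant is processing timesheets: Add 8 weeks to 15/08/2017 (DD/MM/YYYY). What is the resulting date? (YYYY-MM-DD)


Start: 2017-08-15
Weeks to add: 8
Convert to days: 8 x 7 = 56 days
Add 56 days to 2017-08-15
Result: 2017-10-10

2017-10-10


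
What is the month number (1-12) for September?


Calendar month order:
8. August
9. September <--
10. October
September is month number 9

9


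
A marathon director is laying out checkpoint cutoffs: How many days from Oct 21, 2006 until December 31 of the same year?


Start: October 21, 2006
End: December 31, 2006
Days left in October: 10
November: 30
December: 31
Sum of remaining months: 61
Total: 10 + 61 = 71

71


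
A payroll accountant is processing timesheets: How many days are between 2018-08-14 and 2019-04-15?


Start date: 2018-08-14
End date: 2019-04-15
Aug 2018: +18 days
Sep 2018: +30 days
Oct 2018: +31 days
... (6 more months)
Total: 244 days

244


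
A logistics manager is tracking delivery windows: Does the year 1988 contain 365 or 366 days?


Year: 1988
Check leap year rules:
Divisible by 4? Yes
Divisible by 100? No
1988 is a leap year
Days: 366

366


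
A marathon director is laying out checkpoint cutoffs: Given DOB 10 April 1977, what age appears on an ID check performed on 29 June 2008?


Birth: 1977-04-10
Reference: 2008-06-29
Year difference: 2008 - 1977 = 31
Has birthday (04-10) occurred by 06-29? Yes
Age in full years: 31

31


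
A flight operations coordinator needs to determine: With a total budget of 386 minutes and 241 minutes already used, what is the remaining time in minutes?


Total budget: 386 minutes
Time used: 241 minutes
Remaining: 386 - 241 = 145 minutes
Percent used: 62.4%
Percent remaining: 37.6%

145


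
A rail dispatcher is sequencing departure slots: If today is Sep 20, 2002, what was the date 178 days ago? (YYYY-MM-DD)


Start: 2002-09-20
Subtracting 178 days
Days already passed in September: 20
After going back through September: 158 more days to subtract
August 2002: 31 days, 127 remaining
July 2002: 31 days, 96 remaining
June 2002: 30 days, 66 remaining
May 2002: 31 days, 35 remaining
Result: 2002-03-26

2002-03-26


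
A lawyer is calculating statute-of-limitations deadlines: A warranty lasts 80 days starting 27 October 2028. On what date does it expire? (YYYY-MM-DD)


Start: 2028-10-27
Adding 80 days
Days remaining in October: 4
After October: 76 days still to add
November 2028: 30 days, 46 remaining
December 2028: 31 days, 15 remaining
January 2029 has 31 days, need 15
Result: 2029-01-15

2029-01-15


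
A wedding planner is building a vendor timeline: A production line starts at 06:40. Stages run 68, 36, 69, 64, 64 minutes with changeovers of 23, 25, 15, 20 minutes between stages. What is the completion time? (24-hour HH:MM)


Start: 06:40 = 400 min from midnight
  after task 1 (68 min): 07:48
  after break (23 min): 08:11
  after task 2 (36 min): 08:47
  after break (25 min): 09:12
  after task 3 (69 min): 10:21
  after break (15 min): 10:36
  after task 4 (64 min): 11:40
  after break (20 min): 12:00
  after task 5 (64 min): 13:04
Total elapsed: 384 minutes
End time: 13:04

13:04


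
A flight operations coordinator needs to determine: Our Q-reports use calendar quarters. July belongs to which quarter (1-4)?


Month: July (month 7)
Q1: January-March (months 1-3)
Q2: April-June (months 4-6)
Q3: July-September (months 7-9)
Q4: October-December (months 10-12)
Month 7 falls in Q3

3


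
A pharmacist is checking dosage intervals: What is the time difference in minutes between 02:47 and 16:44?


Start time: 02:47 = 167 minutes from midnight
End time: 16:44 = 1004 minutes from midnight
Difference: 1004 - 167 = 837 minutes
That is 13 hours and 57 minutes

837


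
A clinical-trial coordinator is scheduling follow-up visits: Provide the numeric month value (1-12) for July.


Calendar month order:
6. June
7. July <--
8. August
July is month number 7

7


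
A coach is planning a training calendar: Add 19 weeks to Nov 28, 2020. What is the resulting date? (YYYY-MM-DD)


Start: 2020-11-28
Weeks to add: 19
Convert to days: 19 x 7 = 133 days
Add 133 days to 2020-11-28
Result: 2021-04-10

2021-04-10


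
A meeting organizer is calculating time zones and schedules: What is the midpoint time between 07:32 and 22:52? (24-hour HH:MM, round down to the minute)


Start time: 07:32 = 452 minutes from midnight
End time: 22:52 = 1372 minutes from midnight
Sum: 452 + 1372 = 1824
Midpoint: 1824 / 2 = 912 minutes
Convert: 912 / 60 = 15 hours, 12 minutes
Result: 15:12

15:12


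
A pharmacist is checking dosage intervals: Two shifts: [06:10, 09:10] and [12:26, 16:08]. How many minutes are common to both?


Interval A: [370, 550] minutes from midnight
Interval B: [746, 968] minutes from midnight
Overlap start = max(370, 746) = 746
Overlap end = min(550, 968) = 550
End <= start, so the intervals do not overlap: 0 minutes

0


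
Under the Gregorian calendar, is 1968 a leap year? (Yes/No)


Year: 1968
Divisible by 4? 1968 / 4 = 492.0 -> Yes
Divisible by 100? 1968 / 100 = 19.68 -> No
Divisible by 4 but not 100, so it IS a leap year

Yes


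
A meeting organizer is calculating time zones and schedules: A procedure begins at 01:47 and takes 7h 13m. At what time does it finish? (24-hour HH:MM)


Start time: 01:47
Adding: 7 hours 13 minutes
Minutes: 47 + 13 = 60
Minute overflow: 60 >= 60, so carry 1 hour, minutes = 0
Hours: 1 + 7 + 1 = 9
Result: 09:00

09:00


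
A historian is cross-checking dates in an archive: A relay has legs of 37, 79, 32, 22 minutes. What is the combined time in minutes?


Durations: 37, 79, 32, 22
Running sum: 37
+ 79 = 116
+ 32 = 148
+ 22 = 170
Total duration: 170 minutes
That is 2 hours and 50 minutes

170


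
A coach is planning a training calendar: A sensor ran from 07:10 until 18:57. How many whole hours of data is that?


Start: 07:10
End: 18:57
Hour difference: 18 - 7 = 11 hours
Minute difference: 57 - 10 = 47 minutes
Total minutes: 707
Complete hours: 707 / 60 = 11 (remainder 47)

11


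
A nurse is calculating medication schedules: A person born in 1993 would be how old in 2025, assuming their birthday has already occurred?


Birth year: 1993
Current year: 2025
Age = current year - birth year
Age = 2025 - 1993 = 32

32


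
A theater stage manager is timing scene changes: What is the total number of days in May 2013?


Month: May
Year: 2013
May is a 31-day month
Total: 31 days

31


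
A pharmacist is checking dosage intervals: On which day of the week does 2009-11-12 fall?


Date: 2009-11-12
January 1, 2009 is a Thursday
Day of year: 316
Offset from Jan 1: 315 days
315 mod 7 = 0
Result: Thursday

Thursday


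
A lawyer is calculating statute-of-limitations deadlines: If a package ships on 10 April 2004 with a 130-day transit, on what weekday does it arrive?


Start: 2004-04-10 (Saturday)
Step 1 - find target date: add 130 days
  2004-04-10 + 130 days = 2004-08-18
Step 2 - day of week:
  130 mod 7 = 4
  Saturday + 4 days -> Wednesday
Result: Wednesday (2004-08-18)

Wednesday


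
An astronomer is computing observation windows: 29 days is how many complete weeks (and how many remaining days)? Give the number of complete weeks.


Total days: 29
Days per week: 7
Division: 29 / 7 = 4 remainder 1
Complete weeks: 4
Remaining days: 1

4


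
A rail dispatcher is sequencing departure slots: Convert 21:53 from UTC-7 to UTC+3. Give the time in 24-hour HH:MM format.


Local time: 21:53 at UTC-7 (offset -7h)
Target zone: UTC+3 (offset 3h)
Difference: 3 - (-7) = 10 hours
Calculation: 21 + (10) = 31
Wraparound: (31) mod 24 = 7
Result: 07:53

07:53


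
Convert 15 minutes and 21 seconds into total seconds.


Minutes: 15
Seconds: 21
Convert minutes to seconds: 15 x 60 = 900
Add remaining seconds: 900 + 21 = 921

921


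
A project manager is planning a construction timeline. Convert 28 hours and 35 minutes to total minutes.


Hours: 28
Extra minutes: 35
Minutes per hour: 60
Hours to minutes: 28 x 60 = 1680
Total: 1680 + 35 = 1715

1715


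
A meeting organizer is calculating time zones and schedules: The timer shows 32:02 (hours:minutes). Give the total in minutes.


Hours: 32
Minutes: 2
Convert hours to minutes: 32 x 60 = 1920
Add remaining minutes: 1920 + 2 = 1922

1922


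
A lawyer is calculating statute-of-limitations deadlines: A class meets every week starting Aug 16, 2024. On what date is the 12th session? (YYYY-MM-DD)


First occurrence: 2024-08-16 (occurrence 1)
Each occurrence is 7 days after the previous.
Occurrence 12 is 11 weeks after the first.
11 weeks = 77 days
2024-08-16 + 77 days = 2024-11-01

2024-11-01


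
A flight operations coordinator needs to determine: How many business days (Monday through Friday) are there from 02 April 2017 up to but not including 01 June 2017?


Start: 2017-04-02 (Sunday)
End (exclusive): 2017-06-01 (Thursday)
Total calendar days: 60
Full weeks: 60 // 7 = 8 -> 40 weekdays
Remaining 4 days starting on Sunday:
  Sun(-), Mon(w), Tue(w), Wed(w) -> 3 weekdays
Total business days: 40 + 3 = 43

43


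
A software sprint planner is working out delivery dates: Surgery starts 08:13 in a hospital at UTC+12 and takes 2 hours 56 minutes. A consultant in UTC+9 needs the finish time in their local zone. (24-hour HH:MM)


Start: 08:13 in UTC+12
Step 1 - add duration:
  minutes: 13 + 56 = 69 (carry 1h)
  hours: 8 + 2 + 1 = 11
  end in UTC+12: 11:09
Step 2 - convert UTC+12 -> UTC+9:
  offset difference: 9 - (12) = -3 hours
  11 + (-3) = 8 -> mod 24 = 8
Result: 08:09 in UTC+9

08:09


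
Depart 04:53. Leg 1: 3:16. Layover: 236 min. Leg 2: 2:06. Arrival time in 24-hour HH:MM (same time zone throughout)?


Depart: 04:53
Leg 1: +196 min -> 08:09
Layover: +236 min -> 12:05
Leg 2: +126 min -> 14:11
Total travel: 558 minutes = 9h 18m
Arrival: 14:11

14:11


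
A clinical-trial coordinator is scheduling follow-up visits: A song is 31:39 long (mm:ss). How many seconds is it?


Minutes: 31
Extra seconds: 39
Seconds per minute: 60
Minutes to seconds: 31 x 60 = 1860
Total: 1860 + 39 = 1899

1899


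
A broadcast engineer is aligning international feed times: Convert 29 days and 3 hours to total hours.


Days: 29
Extra hours: 3
Hours per day: 24
Days to hours: 29 x 24 = 696
Total: 696 + 3 = 699

699


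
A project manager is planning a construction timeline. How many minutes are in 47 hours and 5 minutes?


Hours: 47
Minutes: 5
Convert hours to minutes: 47 x 60 = 2820
Add remaining minutes: 2820 + 5 = 2825

2825


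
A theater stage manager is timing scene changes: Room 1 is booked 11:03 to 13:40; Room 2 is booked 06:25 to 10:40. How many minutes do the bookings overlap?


Interval A: [663, 820] minutes from midnight
Interval B: [385, 640] minutes from midnight
Overlap start = max(663, 385) = 663
Overlap end = min(820, 640) = 640
End <= start, so the intervals do not overlap: 0 minutes

0


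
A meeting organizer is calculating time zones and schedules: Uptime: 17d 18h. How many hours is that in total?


Days: 17
Extra hours: 18
Hours per day: 24
Days to hours: 17 x 24 = 408
Total: 408 + 18 = 426

426


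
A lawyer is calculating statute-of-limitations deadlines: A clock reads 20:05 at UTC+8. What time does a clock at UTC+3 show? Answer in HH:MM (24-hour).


Local time: 20:05 at UTC+8 (offset 8h)
Target zone: UTC+3 (offset 3h)
Difference: 3 - (8) = -5 hours
Calculation: 20 + (-5) = 15
Result: 15:05

15:05


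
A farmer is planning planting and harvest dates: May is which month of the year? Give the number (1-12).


Calendar month order:
4. April
5. May <--
6. June
May is month number 5

5


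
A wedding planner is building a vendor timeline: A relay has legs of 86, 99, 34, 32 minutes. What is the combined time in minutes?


Durations: 86, 99, 34, 32
Running sum: 86
+ 99 = 185
+ 34 = 219
+ 32 = 251
Total duration: 251 minutes
That is 4 hours and 11 minutes

251


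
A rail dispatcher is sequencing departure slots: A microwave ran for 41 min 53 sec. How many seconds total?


Minutes: 41
Extra seconds: 53
Seconds per minute: 60
Minutes to seconds: 41 x 60 = 2460
Total: 2460 + 53 = 2513

2513


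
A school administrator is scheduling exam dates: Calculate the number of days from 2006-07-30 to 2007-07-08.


Start date: 2006-07-30
End date: 2007-07-08
Jul 2006: +2 days
Aug 2006: +31 days
Sep 2006: +30 days
... (10 more months)
Total: 343 days

343


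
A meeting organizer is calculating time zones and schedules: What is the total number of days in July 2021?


Month: July
Year: 2021
July is a 31-day month
Total: 31 days

31


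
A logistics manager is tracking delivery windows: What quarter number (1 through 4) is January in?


Month: January (month 1)
Q1: January-March (months 1-3)
Q2: April-June (months 4-6)
Q3: July-September (months 7-9)
Q4: October-December (months 10-12)
Month 1 falls in Q1

1


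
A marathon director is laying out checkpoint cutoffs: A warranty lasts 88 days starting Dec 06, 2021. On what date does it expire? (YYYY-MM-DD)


Start: 2021-12-06
Adding 88 days
Days remaining in December: 25
After December: 63 days still to add
January 2022: 31 days, 32 remaining
February 2022: 28 days, 4 remaining
March 2022 has 31 days, need 4
Result: 2022-03-04

2022-03-04


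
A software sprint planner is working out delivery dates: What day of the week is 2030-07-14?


Date: 2030-07-14
January 1, 2030 is a Tuesday
Day of year: 195
Offset from Jan 1: 194 days
194 mod 7 = 5
Result: Sunday

Sunday


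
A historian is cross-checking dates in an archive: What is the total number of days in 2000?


Year: 2000
Check leap year rules:
Divisible by 4? Yes
Divisible by 100? Yes
Divisible by 400? Yes
2000 is a leap year
Days: 366

366


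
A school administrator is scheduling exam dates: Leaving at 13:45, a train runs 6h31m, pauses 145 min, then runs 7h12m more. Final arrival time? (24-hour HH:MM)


Depart: 13:45
Leg 1: +391 min -> 20:16
Layover: +145 min -> 22:41
Leg 2: +432 min -> 05:53
Total travel: 968 minutes = 16h 8m
Arrival: 05:53

05:53


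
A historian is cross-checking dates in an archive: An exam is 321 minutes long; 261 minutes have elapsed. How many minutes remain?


Total budget: 321 minutes
Time used: 261 minutes
Remaining: 321 - 261 = 60 minutes
Percent used: 81.3%
Percent remaining: 18.7%

60


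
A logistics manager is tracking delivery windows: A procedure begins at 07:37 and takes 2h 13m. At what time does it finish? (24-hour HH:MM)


Start time: 07:37
Adding: 2 hours 13 minutes
Minutes: 37 + 13 = 50
Hours: 7 + 2 + 0 = 9
Result: 09:50

09:50


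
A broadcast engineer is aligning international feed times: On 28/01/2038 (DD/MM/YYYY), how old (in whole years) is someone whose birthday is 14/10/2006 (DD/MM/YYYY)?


Birth: 2006-10-14
Reference: 2038-01-28
Year difference: 2038 - 2006 = 32
Has birthday (10-14) occurred by 01-28? No
Birthday not yet reached this year -> subtract 1
Age in full years: 31

31


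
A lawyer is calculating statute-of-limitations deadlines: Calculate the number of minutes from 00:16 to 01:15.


Start time: 00:16 = 16 minutes from midnight
End time: 01:15 = 75 minutes from midnight
Difference: 75 - 16 = 59 minutes
That is 0 hours and 59 minutes

59


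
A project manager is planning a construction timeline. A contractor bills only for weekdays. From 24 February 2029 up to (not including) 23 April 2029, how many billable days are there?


Start: 2029-02-24 (Saturday)
End (exclusive): 2029-04-23 (Monday)
Total calendar days: 58
Full weeks: 58 // 7 = 8 -> 40 weekdays
Remaining 2 days starting on Saturday:
  Sat(-), Sun(-) -> 0 weekdays
Total business days: 40 + 0 = 40

40


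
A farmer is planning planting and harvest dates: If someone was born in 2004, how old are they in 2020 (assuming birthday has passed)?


Birth year: 2004
Current year: 2020
Age = current year - birth year
Age = 2020 - 2004 = 16

16


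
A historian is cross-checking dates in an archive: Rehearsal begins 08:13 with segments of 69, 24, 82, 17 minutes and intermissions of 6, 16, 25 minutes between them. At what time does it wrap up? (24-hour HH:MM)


Start: 08:13 = 493 min from midnight
  after task 1 (69 min): 09:22
  after break (6 min): 09:28
  after task 2 (24 min): 09:52
  after break (16 min): 10:08
  after task 3 (82 min): 11:30
  after break (25 min): 11:55
  after task 4 (17 min): 12:12
Total elapsed: 239 minutes
End time: 12:12

12:12


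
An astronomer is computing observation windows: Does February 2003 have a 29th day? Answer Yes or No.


Year: 2003
Divisible by 4? 2003 / 4 = 500.75 -> No
Not divisible by 4, so NOT a leap year

No


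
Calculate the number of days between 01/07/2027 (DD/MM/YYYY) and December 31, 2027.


Start: July 01, 2027
End: December 31, 2027
Days left in July: 30
August: 31
September: 30
October: 31
November: 30
... plus remaining months
Sum of remaining months: 153
Total: 30 + 153 = 183

183


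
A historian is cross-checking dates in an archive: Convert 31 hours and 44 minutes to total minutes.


Hours: 31
Extra minutes: 44
Minutes per hour: 60
Hours to minutes: 31 x 60 = 1860
Total: 1860 + 44 = 1904

1904


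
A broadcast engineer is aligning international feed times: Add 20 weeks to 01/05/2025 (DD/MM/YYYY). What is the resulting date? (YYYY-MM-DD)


Start: 2025-05-01
Weeks to add: 20
Convert to days: 20 x 7 = 140 days
Add 140 days to 2025-05-01
Result: 2025-09-18

2025-09-18


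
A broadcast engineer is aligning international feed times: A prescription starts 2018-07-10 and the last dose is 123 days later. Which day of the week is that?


Start: 2018-07-10 (Tuesday)
Step 1 - find target date: add 123 days
  2018-07-10 + 123 days = 2018-11-10
Step 2 - day of week:
  123 mod 7 = 4
  Tuesday + 4 days -> Saturday
Result: Saturday (2018-11-10)

Saturday


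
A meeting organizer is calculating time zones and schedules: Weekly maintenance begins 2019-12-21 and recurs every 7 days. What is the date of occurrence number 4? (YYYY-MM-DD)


First occurrence: 2019-12-21 (occurrence 1)
Each occurrence is 7 days after the previous.
Occurrence 4 is 3 weeks after the first.
3 weeks = 21 days
2019-12-21 + 21 days = 2020-01-11

2020-01-11


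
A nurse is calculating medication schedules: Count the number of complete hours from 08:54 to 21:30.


Start: 08:54
End: 21:30
Hour difference: 21 - 8 = 13 hours
Minute difference: 30 - 54 = -24 minutes
Total minutes: 756
Complete hours: 756 / 60 = 12 (remainder 36)

12


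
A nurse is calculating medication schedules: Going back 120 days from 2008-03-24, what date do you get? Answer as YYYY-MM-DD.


Start: 2008-03-24
Subtracting 120 days
Days already passed in March: 24
After going back through March: 96 more days to subtract
February 2008: 29 days, 67 remaining
January 2008: 31 days, 36 remaining
December 2007: 31 days, 5 remaining
November 2007 has 30 days, need 5
Result: 2007-11-25

2007-11-25


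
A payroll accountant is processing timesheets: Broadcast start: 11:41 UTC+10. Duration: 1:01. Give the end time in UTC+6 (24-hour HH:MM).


Start: 11:41 in UTC+10
Step 1 - add duration:
  minutes: 41 + 1 = 42
  hours: 11 + 1 + 0 = 12
  end in UTC+10: 12:42
Step 2 - convert UTC+10 -> UTC+6:
  offset difference: 6 - (10) = -4 hours
  12 + (-4) = 8 -> mod 24 = 8
Result: 08:42 in UTC+6

08:42


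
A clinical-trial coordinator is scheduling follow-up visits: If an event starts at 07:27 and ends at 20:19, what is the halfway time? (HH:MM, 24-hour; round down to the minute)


Start time: 07:27 = 447 minutes from midnight
End time: 20:19 = 1219 minutes from midnight
Sum: 447 + 1219 = 1666
Midpoint: 1666 / 2 = 833 minutes
Convert: 833 / 60 = 13 hours, 53 minutes
Result: 13:53

13:53


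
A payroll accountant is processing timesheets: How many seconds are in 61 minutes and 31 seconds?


Minutes: 61
Seconds: 31
Convert minutes to seconds: 61 x 60 = 3660
Add remaining seconds: 3660 + 31 = 3691

3691


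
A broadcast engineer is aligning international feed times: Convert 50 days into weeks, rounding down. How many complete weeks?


Total days: 50
Days per week: 7
Division: 50 / 7 = 7 remainder 1
Complete weeks: 7
Remaining days: 1

7


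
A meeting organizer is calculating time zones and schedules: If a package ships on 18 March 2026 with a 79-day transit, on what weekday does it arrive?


Start: 2026-03-18 (Wednesday)
Step 1 - find target date: add 79 days
  2026-03-18 + 79 days = 2026-06-05
Step 2 - day of week:
  79 mod 7 = 2
  Wednesday + 2 days -> Friday
Result: Friday (2026-06-05)

Friday


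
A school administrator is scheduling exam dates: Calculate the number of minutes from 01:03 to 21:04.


Start time: 01:03 = 63 minutes from midnight
End time: 21:04 = 1264 minutes from midnight
Difference: 1264 - 63 = 1201 minutes
That is 20 hours and 1 minutes

1201


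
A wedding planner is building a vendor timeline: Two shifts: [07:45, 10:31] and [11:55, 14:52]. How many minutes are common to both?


Interval A: [465, 631] minutes from midnight
Interval B: [715, 892] minutes from midnight
Overlap start = max(465, 715) = 715
Overlap end = min(631, 892) = 631
End <= start, so the intervals do not overlap: 0 minutes

0


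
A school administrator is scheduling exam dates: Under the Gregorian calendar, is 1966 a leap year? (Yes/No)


Year: 1966
Divisible by 4? 1966 / 4 = 491.5 -> No
Not divisible by 4, so NOT a leap year

No


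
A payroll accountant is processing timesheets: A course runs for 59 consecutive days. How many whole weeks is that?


Total days: 59
Days per week: 7
Division: 59 / 7 = 8 remainder 3
Complete weeks: 8
Remaining days: 3

8


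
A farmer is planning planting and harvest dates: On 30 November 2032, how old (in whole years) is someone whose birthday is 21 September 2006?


Birth: 2006-09-21
Reference: 2032-11-30
Year difference: 2032 - 2006 = 26
Has birthday (09-21) occurred by 11-30? Yes
Age in full years: 26

26


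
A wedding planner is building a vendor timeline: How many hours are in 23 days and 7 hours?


Days: 23
Extra hours: 7
Hours per day: 24
Days to hours: 23 x 24 = 552
Total: 552 + 7 = 559

559


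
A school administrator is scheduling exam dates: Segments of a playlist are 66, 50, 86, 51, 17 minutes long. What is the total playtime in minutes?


Durations: 66, 50, 86, 51, 17
Running sum: 66
+ 50 = 116
+ 86 = 202
+ 51 = 253
+ 17 = 270
Total duration: 270 minutes
That is 4 hours and 30 minutes

270


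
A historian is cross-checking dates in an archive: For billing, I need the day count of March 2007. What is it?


Month: March
Year: 2007
March is a 31-day month
Total: 31 days

31


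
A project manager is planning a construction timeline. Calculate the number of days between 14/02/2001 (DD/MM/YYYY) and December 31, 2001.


Start: February 14, 2001
End: December 31, 2001
Days left in February: 14
March: 31
April: 30
May: 31
June: 30
... plus remaining months
Sum of remaining months: 306
Total: 14 + 306 = 320

320


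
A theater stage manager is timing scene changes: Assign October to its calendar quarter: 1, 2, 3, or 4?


Month: October (month 10)
Q1: January-March (months 1-3)
Q2: April-June (months 4-6)
Q3: July-September (months 7-9)
Q4: October-December (months 10-12)
Month 10 falls in Q4

4


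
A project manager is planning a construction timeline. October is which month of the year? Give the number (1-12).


Calendar month order:
9. September
10. October <--
11. November
October is month number 10

10


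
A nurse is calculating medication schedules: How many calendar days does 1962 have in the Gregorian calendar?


Year: 1962
Check leap year rules:
Divisible by 4? No
1962 is not a leap year
Days: 365

365


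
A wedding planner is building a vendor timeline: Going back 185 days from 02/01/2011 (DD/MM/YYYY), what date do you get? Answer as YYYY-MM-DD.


Start: 2011-01-02
Subtracting 185 days
Days already passed in January: 2
After going back through January: 183 more days to subtract
December 2010: 31 days, 152 remaining
November 2010: 30 days, 122 remaining
October 2010: 31 days, 91 remaining
September 2010: 30 days, 61 remaining
Result: 2010-07-01

2010-07-01


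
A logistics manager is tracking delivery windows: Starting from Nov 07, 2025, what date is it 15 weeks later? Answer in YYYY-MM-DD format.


Start: 2025-11-07
Weeks to add: 15
Convert to days: 15 x 7 = 105 days
Add 105 days to 2025-11-07
Result: 2026-02-20

2026-02-20


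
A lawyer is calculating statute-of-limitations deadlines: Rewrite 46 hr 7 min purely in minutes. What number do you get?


Hours: 46
Extra minutes: 7
Minutes per hour: 60
Hours to minutes: 46 x 60 = 2760
Total: 2760 + 7 = 2767

2767


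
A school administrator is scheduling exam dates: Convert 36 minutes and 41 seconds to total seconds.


Minutes: 36
Extra seconds: 41
Seconds per minute: 60
Minutes to seconds: 36 x 60 = 2160
Total: 2160 + 41 = 2201

2201


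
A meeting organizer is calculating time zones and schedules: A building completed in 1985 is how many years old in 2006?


Birth year: 1985
Current year: 2006
Age = current year - birth year
Age = 2006 - 1985 = 21

21


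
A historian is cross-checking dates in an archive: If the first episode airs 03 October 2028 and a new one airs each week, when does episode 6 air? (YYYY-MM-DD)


First occurrence: 2028-10-03 (occurrence 1)
Each occurrence is 7 days after the previous.
Occurrence 6 is 5 weeks after the first.
5 weeks = 35 days
2028-10-03 + 35 days = 2028-11-07

2028-11-07


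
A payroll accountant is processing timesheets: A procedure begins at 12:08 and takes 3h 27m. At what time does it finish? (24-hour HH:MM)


Start time: 12:08
Adding: 3 hours 27 minutes
Minutes: 8 + 27 = 35
Hours: 12 + 3 + 0 = 15
Result: 15:35

15:35


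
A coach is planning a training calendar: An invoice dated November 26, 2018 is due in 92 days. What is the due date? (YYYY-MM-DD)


Start: 2018-11-26
Adding 92 days
Days remaining in November: 4
After November: 88 days still to add
December 2018: 31 days, 57 remaining
January 2019: 31 days, 26 remaining
February 2019 has 28 days, need 26
Result: 2019-02-26

2019-02-26


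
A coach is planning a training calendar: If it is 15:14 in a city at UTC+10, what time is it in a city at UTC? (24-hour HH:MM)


Local time: 15:14 at UTC+10 (offset 10h)
Target zone: UTC (offset 0h)
Difference: 0 - (10) = -10 hours
Calculation: 15 + (-10) = 5
Result: 05:14

05:14


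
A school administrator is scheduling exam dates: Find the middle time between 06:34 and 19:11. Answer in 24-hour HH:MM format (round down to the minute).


Start time: 06:34 = 394 minutes from midnight
End time: 19:11 = 1151 minutes from midnight
Sum: 394 + 1151 = 1545
Midpoint: 1545 / 2 = 772 minutes
Convert: 772 / 60 = 12 hours, 52 minutes
Result: 12:52

12:52


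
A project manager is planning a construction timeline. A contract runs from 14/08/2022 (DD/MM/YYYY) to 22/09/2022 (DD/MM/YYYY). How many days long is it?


Start date: 2022-08-14
End date: 2022-09-22
Aug 2022: +18 days
Sep 2022: +21 days
Total: 39 days

39


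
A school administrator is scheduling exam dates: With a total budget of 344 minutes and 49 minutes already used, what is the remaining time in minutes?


Total budget: 344 minutes
Time used: 49 minutes
Remaining: 344 - 49 = 295 minutes
Percent used: 14.2%
Percent remaining: 85.8%

295


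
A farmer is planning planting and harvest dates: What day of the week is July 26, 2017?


Date: 2017-07-26
January 1, 2017 is a Sunday
Day of year: 207
Offset from Jan 1: 206 days
206 mod 7 = 3
Result: Wednesday

Wednesday


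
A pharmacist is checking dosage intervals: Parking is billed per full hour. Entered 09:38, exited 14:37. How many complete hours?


Start: 09:38
End: 14:37
Hour difference: 14 - 9 = 5 hours
Minute difference: 37 - 38 = -1 minutes
Total minutes: 299
Complete hours: 299 / 60 = 4 (remainder 59)

4


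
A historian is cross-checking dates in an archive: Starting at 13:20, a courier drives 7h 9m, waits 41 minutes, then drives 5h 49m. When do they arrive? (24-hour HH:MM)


Depart: 13:20
Leg 1: +429 min -> 20:29
Layover: +41 min -> 21:10
Leg 2: +349 min -> 02:59
Total travel: 819 minutes = 13h 39m
Arrival: 02:59

02:59


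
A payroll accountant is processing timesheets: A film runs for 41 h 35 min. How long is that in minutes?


Hours: 41
Minutes: 35
Convert hours to minutes: 41 x 60 = 2460
Add remaining minutes: 2460 + 35 = 2495

2495


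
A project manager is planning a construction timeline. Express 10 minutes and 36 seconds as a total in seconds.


Minutes: 10
Seconds: 36
Convert minutes to seconds: 10 x 60 = 600
Add remaining seconds: 600 + 36 = 636

636


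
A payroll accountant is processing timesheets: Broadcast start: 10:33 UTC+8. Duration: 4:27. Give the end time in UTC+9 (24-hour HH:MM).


Start: 10:33 in UTC+8
Step 1 - add duration:
  minutes: 33 + 27 = 60 (carry 1h)
  hours: 10 + 4 + 1 = 15
  end in UTC+8: 15:00
Step 2 - convert UTC+8 -> UTC+9:
  offset difference: 9 - (8) = 1 hours
  15 + (1) = 16 -> mod 24 = 16
Result: 16:00 in UTC+9

16:00


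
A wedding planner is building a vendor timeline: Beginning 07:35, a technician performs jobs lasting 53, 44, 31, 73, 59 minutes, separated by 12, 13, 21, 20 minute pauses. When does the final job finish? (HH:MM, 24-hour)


Start: 07:35 = 455 min from midnight
  after task 1 (53 min): 08:28
  after break (12 min): 08:40
  after task 2 (44 min): 09:24
  after break (13 min): 09:37
  after task 3 (31 min): 10:08
  after break (21 min): 10:29
  after task 4 (73 min): 11:42
  after break (20 min): 12:02
  after task 5 (59 min): 13:01
Total elapsed: 326 minutes
End time: 13:01

13:01


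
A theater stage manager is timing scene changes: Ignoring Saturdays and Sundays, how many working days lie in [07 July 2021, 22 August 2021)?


Start: 2021-07-07 (Wednesday)
End (exclusive): 2021-08-22 (Sunday)
Total calendar days: 46
Full weeks: 46 // 7 = 6 -> 30 weekdays
Remaining 4 days starting on Wednesday:
  Wed(w), Thu(w), Fri(w), Sat(-) -> 3 weekdays
Total business days: 30 + 3 = 33

33


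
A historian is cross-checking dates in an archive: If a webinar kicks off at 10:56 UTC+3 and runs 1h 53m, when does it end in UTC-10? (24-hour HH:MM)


Start: 10:56 in UTC+3
Step 1 - add duration:
  minutes: 56 + 53 = 109 (carry 1h)
  hours: 10 + 1 + 1 = 12
  end in UTC+3: 12:49
Step 2 - convert UTC+3 -> UTC-10:
  offset difference: -10 - (3) = -13 hours
  12 + (-13) = -1 -> mod 24 = 23
Result: 23:49 in UTC-10

23:49


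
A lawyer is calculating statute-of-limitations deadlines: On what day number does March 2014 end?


Month: March
Year: 2014
March is a 31-day month
Total: 31 days

31
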